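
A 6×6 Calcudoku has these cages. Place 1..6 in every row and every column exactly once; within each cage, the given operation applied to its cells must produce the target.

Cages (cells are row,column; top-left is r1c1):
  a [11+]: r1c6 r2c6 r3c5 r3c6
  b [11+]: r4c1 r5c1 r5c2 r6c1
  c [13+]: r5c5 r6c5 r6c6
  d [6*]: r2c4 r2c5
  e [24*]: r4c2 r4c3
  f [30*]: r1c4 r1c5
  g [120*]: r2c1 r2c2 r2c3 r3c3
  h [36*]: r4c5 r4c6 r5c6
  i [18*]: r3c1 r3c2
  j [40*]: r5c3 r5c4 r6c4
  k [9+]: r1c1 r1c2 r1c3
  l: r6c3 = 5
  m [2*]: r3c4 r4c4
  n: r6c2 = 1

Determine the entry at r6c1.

N is a freebie, which forces r6c2 = 1.
Cage l is given, leaving r6c3 = 5.
The 3 cells of cage j must have product 40; hence r5c4 = 5.
5 is placed in column 4; hence r1c4 = 6.
Cage f needs two cells with product 30, so r1c5 = 5.
In row 1, 1 can only go at r1c6, so r1c6 = 1.
Row 3 needs a 5, and only r3c6 is open for it.
In row 3, 4 can only go at r3c3, so r3c3 = 4.
Cage e's pair has product 24, so r4c2 = 4.
4 is placed in column 3, leaving r4c3 = 6.
4 is placed in column 3, which forces r5c3 = 2.
Cage j has product 40; hence r6c4 = 4.
Cage k needs sum 9, which forces r1c1 = 4.
Cage k needs sum 9; hence r1c2 = 2.
Column 3 already has 2, leaving r1c3 = 3.
3 is placed in column 3, so r2c3 = 1.
Column 1 already has 4; hence r5c1 = 1.
2 is placed in row 5, which forces r5c2 = 3.
Cage c needs sum 13, leaving r5c5 = 4.
Cage h has product 36, so r5c6 = 6.
6 is placed in column 6; hence r6c6 = 3.
Cage i needs two cells with product 18, so r3c1 = 3.
3 is placed in column 2, leaving r3c2 = 6.
3 is placed in row 3, which forces r3c5 = 1.
Column 1 already has 1, which forces r4c1 = 5.
The 3 cells of cage h must have product 36, which forces r4c5 = 3.
Column 6 already has 3, leaving r4c6 = 2.
3 is placed in row 6, leaving r6c1 = 2.
3 is placed in row 6, leaving r6c5 = 6.
Column 1 already has 5, leaving r2c1 = 6.
6 is placed in column 2, leaving r2c2 = 5.
The two cells of cage d must have product 6, leaving r2c4 = 3.
Column 5 now contains 3, so r2c5 = 2.
Column 6 now contains 2, which forces r2c6 = 4.
1 is placed in row 3, so r3c4 = 2.
2 is placed in row 4, leaving r4c4 = 1.
The full grid is 4 2 3 6 5 1 / 6 5 1 3 2 4 / 3 6 4 2 1 5 / 5 4 6 1 3 2 / 1 3 2 5 4 6 / 2 1 5 4 6 3.

2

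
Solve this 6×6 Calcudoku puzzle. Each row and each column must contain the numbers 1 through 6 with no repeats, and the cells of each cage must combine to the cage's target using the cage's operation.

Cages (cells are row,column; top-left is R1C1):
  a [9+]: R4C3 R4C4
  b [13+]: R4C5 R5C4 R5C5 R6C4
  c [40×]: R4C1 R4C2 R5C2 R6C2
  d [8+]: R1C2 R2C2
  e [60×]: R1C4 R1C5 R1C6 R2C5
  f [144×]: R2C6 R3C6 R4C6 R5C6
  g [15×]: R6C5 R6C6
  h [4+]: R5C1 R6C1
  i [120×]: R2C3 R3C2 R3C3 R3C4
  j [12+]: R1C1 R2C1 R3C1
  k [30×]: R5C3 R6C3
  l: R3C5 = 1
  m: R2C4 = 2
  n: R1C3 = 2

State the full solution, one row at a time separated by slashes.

Cage n is a single given cell; hence R1C3 = 2.
Cage m is a single given cell, so R2C4 = 2.
Cage l is a single given cell, so R3C5 = 1.
The only place for 6 in row 1 is R1C1.
In row 2, 6 can only go at R2C6, so R2C6 = 6.
Row 6 needs a 2, and only R6C2 is open for it.
Cage i has product 120; hence R2C3 = 1.
1 is placed in row 2; hence R2C1 = 4.
Cage j has sum 12; hence R3C1 = 2.
The only place for 3 in row 3 is R3C6.
Cage g's pair has product 15, so R6C5 = 3.
3 is placed in column 6, leaving R6C6 = 5.
Cage e needs product 60, leaving R1C4 = 3.
Cage e has product 60, which forces R1C5 = 4.
Cage e needs product 60; hence R1C6 = 1.
Column 5 already has 3, which forces R2C5 = 5.
The two cells of cage h must have sum 4, which forces R5C1 = 3.
Cage k needs two cells with product 30; hence R5C3 = 5.
Row 6 now contains 3, which forces R6C1 = 1.
Row 6 already has 5, leaving R6C3 = 6.
6 is placed in row 6, so R6C4 = 4.
3 is placed in row 1, which forces R1C2 = 5.
Row 2 already has 5, leaving R2C2 = 3.
Column 2 already has 5; hence R3C2 = 6.
Column 3 now contains 6, leaving R3C3 = 4.
Row 3 already has 6, so R3C4 = 5.
1 is placed in column 1; hence R4C1 = 5.
Column 3 already has 4; hence R4C3 = 3.
5 is placed in column 4; hence R4C4 = 6.
Row 4 now contains 6, leaving R4C5 = 2.
Row 4 now contains 2, which forces R4C6 = 4.
Cage b has sum 13, so R5C4 = 1.
Column 5 already has 2, leaving R5C5 = 6.
Column 6 already has 4, which forces R5C6 = 2.
4 is placed in row 4, so R4C2 = 1.
1 is placed in row 5; hence R5C2 = 4.

6 5 2 3 4 1 / 4 3 1 2 5 6 / 2 6 4 5 1 3 / 5 1 3 6 2 4 / 3 4 5 1 6 2 / 1 2 6 4 3 5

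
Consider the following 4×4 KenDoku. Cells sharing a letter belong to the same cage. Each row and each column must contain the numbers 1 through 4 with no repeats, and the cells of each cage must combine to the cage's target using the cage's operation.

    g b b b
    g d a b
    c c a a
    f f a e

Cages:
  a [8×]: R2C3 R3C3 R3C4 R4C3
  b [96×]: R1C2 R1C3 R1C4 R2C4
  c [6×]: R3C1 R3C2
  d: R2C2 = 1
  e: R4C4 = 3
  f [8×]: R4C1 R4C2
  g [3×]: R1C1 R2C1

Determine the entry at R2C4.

Cage d is given, leaving R2C2 = 1.
Cage b needs product 96, leaving R2C4 = 4.
The 4 cells of cage a must have product 8, which forces R3C4 = 1.
Cage e is given, leaving R4C4 = 3.
Cage g's pair has product 3; hence R1C1 = 1.
Column 4 already has 3; hence R1C4 = 2.
1 is placed in row 2, leaving R2C1 = 3.
4 is placed in row 2, which forces R2C3 = 2.
3 is placed in column 1, so R3C1 = 2.
Row 3 now contains 2, so R3C2 = 3.
The 4 cells of cage a must have product 8, leaving R3C3 = 4.
2 is placed in column 1; hence R4C1 = 4.
Row 4 now contains 4, so R4C2 = 2.
Cage a has product 8, leaving R4C3 = 1.
3 is placed in column 2, which forces R1C2 = 4.
Column 3 already has 4, which forces R1C3 = 3.
Completed grid: 1 4 3 2 / 3 1 2 4 / 2 3 4 1 / 4 2 1 3.

4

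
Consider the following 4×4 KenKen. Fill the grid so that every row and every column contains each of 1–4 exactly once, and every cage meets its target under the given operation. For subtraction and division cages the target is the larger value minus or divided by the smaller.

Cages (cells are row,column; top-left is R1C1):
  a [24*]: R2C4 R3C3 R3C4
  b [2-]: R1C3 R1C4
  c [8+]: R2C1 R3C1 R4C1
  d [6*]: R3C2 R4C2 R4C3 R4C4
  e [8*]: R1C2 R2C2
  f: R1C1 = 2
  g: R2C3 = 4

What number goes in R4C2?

Cage f is given, which forces R1C1 = 2.
Row 1 already has 2, which forces R1C2 = 4.
Column 2 now contains 4, so R2C2 = 2.
Cage g is a single given cell, which forces R2C3 = 4.
Row 2 already has 4, which forces R2C4 = 3.
The 4 cells of cage d must have product 6, which forces R3C2 = 1.
Column 2 now contains 2, so R4C2 = 3.
The two cells of cage b must have difference 2, so R1C3 = 3.
Column 4 already has 3, leaving R1C4 = 1.
Row 2 already has 3, which forces R2C1 = 1.
Cage c needs sum 8, leaving R3C1 = 3.
The 3 cells of cage a must have product 24; hence R3C3 = 2.
Cage a needs product 24, which forces R3C4 = 4.
Cage c needs sum 8, leaving R4C1 = 4.
Column 3 already has 2, so R4C3 = 1.
1 is placed in column 4, which forces R4C4 = 2.
Filled in: 2 4 3 1 / 1 2 4 3 / 3 1 2 4 / 4 3 1 2.

3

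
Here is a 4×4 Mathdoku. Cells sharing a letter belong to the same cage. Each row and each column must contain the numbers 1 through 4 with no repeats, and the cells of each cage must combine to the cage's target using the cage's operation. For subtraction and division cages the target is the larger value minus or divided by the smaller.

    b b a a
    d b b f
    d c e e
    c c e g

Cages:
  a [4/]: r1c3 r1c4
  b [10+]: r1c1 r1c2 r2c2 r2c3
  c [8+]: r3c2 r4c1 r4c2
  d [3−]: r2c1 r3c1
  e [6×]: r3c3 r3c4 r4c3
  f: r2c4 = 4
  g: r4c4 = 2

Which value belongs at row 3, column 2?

1

Cage f is a single given cell, leaving r2c4 = 4.
Cage g is given; hence r4c4 = 2.
The two cells of cage a must have quotient 4, which forces r1c3 = 4.
4 is placed in column 4, so r1c4 = 1.
Row 2 already has 4, leaving r2c1 = 1.
Cage d needs two cells with difference 3, so r3c1 = 4.
Cage e has product 6; hence r3c3 = 2.
1 is placed in column 4; hence r3c4 = 3.
Column 1 already has 4; hence r4c1 = 3.
Row 4 already has 3, which forces r4c3 = 1.
3 is placed in column 1, leaving r1c1 = 2.
The 4 cells of cage b must have sum 10, leaving r1c2 = 3.
The 4 cells of cage b must have sum 10, so r2c2 = 2.
Column 3 already has 2, which forces r2c3 = 3.
Row 3 already has 3; hence r3c2 = 1.
Row 4 already has 1; hence r4c2 = 4.
Completed grid: 2 3 4 1 / 1 2 3 4 / 4 1 2 3 / 3 4 1 2.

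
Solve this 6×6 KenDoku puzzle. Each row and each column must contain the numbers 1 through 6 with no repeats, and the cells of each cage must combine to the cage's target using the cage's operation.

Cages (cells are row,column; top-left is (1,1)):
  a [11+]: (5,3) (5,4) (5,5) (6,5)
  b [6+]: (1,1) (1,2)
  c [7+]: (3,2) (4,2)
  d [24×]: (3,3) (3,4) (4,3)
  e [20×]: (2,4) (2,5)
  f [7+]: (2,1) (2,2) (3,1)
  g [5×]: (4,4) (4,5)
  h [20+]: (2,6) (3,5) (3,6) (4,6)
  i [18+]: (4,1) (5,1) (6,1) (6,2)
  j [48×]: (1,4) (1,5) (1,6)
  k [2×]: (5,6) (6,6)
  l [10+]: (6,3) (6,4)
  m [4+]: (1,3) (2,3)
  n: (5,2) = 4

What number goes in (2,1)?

N is a freebie, which forces (5,2) = 4.
In row 1, 3 can only go at (1,3), so (1,3) = 3.
Column 3 now contains 3, which forces (2,3) = 1.
The 3 cells of cage f must have sum 7, so (2,2) = 2.
Row 2 needs a 6, and only (2,6) is open for it.
In row 2, 3 can only go at (2,1), so (2,1) = 3.
The 3 cells of cage f must have sum 7; hence (3,1) = 2.
Row 4 needs a 2, and only (4,3) is open for it.
The 3 cells of cage d must have product 24, so (3,3) = 4.
Cage d has product 24, so (3,4) = 3.
Row 3 now contains 3, so (3,6) = 5.
Column 6 already has 5; hence (4,6) = 3.
Column 3 now contains 4; hence (6,3) = 6.
Row 6 already has 6, so (6,4) = 4.
Column 4 already has 4, which forces (2,4) = 5.
The two cells of cage e must have product 20; hence (2,5) = 4.
5 is placed in row 3, leaving (3,5) = 6.
The 4 cells of cage i must have sum 18, so (4,1) = 4.
5 is placed in column 4, so (4,4) = 1.
Row 4 now contains 1, leaving (4,5) = 5.
Cage i has sum 18; hence (5,1) = 6.
6 is placed in column 3; hence (5,3) = 5.
Column 4 already has 1, leaving (5,4) = 2.
2 is placed in row 5; hence (5,6) = 1.
Cage i has sum 18, leaving (6,1) = 5.
Row 6 already has 6; hence (6,2) = 3.
Column 6 now contains 1, so (6,6) = 2.
5 is placed in column 1, leaving (1,1) = 1.
Cage b needs two cells with sum 6, so (1,2) = 5.
Column 4 already has 2, which forces (1,4) = 6.
Column 5 already has 6, so (1,5) = 2.
2 is placed in column 6, leaving (1,6) = 4.
6 is placed in row 3, so (3,2) = 1.
Row 4 now contains 1, leaving (4,2) = 6.
Row 5 already has 1; hence (5,5) = 3.
Row 6 already has 2, which forces (6,5) = 1.
The full grid is 1 5 3 6 2 4 / 3 2 1 5 4 6 / 2 1 4 3 6 5 / 4 6 2 1 5 3 / 6 4 5 2 3 1 / 5 3 6 4 1 2.

3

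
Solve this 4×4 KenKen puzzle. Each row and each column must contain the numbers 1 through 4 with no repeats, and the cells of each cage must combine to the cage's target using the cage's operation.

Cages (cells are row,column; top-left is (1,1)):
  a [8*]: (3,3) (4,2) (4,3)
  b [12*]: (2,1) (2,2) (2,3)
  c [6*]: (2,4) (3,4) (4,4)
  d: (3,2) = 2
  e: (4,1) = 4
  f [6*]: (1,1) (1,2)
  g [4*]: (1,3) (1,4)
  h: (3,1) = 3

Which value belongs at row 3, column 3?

4

Cage h is a single given cell, leaving (3,1) = 3.
Cage d is given, which forces (3,2) = 2.
2 is placed in row 3, leaving (3,4) = 1.
Cage e is a single given cell, so (4,1) = 4.
Row 4 already has 4; hence (4,2) = 1.
Row 4 already has 1; hence (4,3) = 2.
2 is placed in row 4, which forces (4,4) = 3.
3 is placed in column 1; hence (1,1) = 2.
Column 2 already has 2, so (1,2) = 3.
The two cells of cage g must have product 4, which forces (1,3) = 1.
Column 4 now contains 1, which forces (1,4) = 4.
Column 1 now contains 4; hence (2,1) = 1.
3 is placed in column 2, leaving (2,2) = 4.
Row 2 now contains 4, which forces (2,3) = 3.
Column 4 now contains 3; hence (2,4) = 2.
Row 3 now contains 1; hence (3,3) = 4.
The full grid is 2 3 1 4 / 1 4 3 2 / 3 2 4 1 / 4 1 2 3.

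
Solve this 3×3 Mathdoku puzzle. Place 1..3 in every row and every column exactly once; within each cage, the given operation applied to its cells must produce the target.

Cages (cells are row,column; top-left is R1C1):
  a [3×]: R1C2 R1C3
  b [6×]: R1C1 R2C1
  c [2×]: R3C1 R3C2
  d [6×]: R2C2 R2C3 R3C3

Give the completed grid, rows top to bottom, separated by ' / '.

2 3 1 / 3 1 2 / 1 2 3

Row 1 needs a 2, and only R1C1 is open for it.
2 is placed in column 1, so R2C1 = 3.
2 is placed in column 1, which forces R3C1 = 1.
Cage c needs two cells with product 2; hence R3C2 = 2.
Row 3 already has 2, so R3C3 = 3.
Cage a's pair has product 3; hence R1C2 = 3.
3 is placed in column 3, so R1C3 = 1.
Column 2 now contains 2; hence R2C2 = 1.
Cage d needs product 6; hence R2C3 = 2.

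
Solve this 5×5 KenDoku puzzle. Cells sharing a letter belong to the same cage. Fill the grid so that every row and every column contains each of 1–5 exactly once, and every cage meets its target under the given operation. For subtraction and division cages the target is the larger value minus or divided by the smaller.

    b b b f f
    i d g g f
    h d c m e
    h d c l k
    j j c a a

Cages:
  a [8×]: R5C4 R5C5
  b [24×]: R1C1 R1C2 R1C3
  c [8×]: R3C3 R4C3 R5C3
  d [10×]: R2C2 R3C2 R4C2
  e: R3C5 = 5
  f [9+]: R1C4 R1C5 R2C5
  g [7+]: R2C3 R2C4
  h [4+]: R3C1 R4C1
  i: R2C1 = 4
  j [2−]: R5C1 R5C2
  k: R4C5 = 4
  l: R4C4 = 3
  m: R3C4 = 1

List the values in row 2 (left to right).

Cage i is a single given cell, which forces R2C1 = 4.
Cage m is given, which forces R3C4 = 1.
E is a freebie, which forces R3C5 = 5.
Cage l is a single given cell, so R4C4 = 3.
K is a freebie, so R4C5 = 4.
Column 5 now contains 4; hence R5C5 = 2.
Cage f needs sum 9, which forces R1C4 = 5.
Column 4 now contains 5, which forces R2C4 = 2.
1 is placed in row 3, so R3C1 = 3.
Row 3 now contains 5, which forces R3C2 = 2.
Row 3 already has 2, which forces R3C3 = 4.
Row 4 already has 3, leaving R4C1 = 1.
1 is placed in row 4, which forces R4C2 = 5.
1 is placed in row 4, so R4C3 = 2.
1 is placed in column 1, leaving R5C1 = 5.
Column 3 now contains 4, which forces R5C3 = 1.
Row 5 now contains 2, leaving R5C4 = 4.
3 is placed in column 1, so R1C1 = 2.
The 3 cells of cage b must have product 24, leaving R1C2 = 4.
Column 3 already has 2, which forces R1C3 = 3.
3 is placed in row 1, leaving R1C5 = 1.
5 is placed in column 2, which forces R2C2 = 1.
Row 2 now contains 2; hence R2C3 = 5.
Column 5 already has 1, which forces R2C5 = 3.
Row 5 now contains 1, leaving R5C2 = 3.
The full grid is 2 4 3 5 1 / 4 1 5 2 3 / 3 2 4 1 5 / 1 5 2 3 4 / 5 3 1 4 2.

4 1 5 2 3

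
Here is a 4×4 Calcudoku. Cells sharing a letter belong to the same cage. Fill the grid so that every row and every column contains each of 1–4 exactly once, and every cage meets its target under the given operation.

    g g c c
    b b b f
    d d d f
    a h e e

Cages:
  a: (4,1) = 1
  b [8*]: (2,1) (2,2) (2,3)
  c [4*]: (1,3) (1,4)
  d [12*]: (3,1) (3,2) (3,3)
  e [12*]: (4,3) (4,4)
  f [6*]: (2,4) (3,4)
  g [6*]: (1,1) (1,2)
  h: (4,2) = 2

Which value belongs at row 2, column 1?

4

Cage a is given, leaving (4,1) = 1.
H is a freebie, which forces (4,2) = 2.
The two cells of cage g must have product 6; hence (1,1) = 2.
Column 2 already has 2, which forces (1,2) = 3.
Column 1 now contains 2, leaving (2,1) = 4.
4 is placed in row 2, which forces (2,2) = 1.
Row 2 now contains 1, so (2,3) = 2.
Row 2 now contains 2, so (2,4) = 3.
Column 1 now contains 4, so (3,1) = 3.
Column 2 already has 1, leaving (3,2) = 4.
Row 3 already has 4; hence (3,3) = 1.
Column 4 now contains 3, which forces (3,4) = 2.
Column 4 now contains 3, so (4,4) = 4.
1 is placed in column 3, which forces (1,3) = 4.
4 is placed in column 4, which forces (1,4) = 1.
Row 4 already has 4, so (4,3) = 3.
Filled in: 2 3 4 1 / 4 1 2 3 / 3 4 1 2 / 1 2 3 4.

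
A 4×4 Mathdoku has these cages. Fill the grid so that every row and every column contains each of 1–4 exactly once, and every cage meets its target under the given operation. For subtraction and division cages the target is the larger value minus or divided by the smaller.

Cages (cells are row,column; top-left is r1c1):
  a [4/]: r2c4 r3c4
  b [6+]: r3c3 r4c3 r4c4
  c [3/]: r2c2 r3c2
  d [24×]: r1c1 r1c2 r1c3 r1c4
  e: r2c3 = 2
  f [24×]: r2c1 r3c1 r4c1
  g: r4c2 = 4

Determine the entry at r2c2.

3

Cage e is a single given cell, leaving r2c3 = 2.
G is a freebie, leaving r4c2 = 4.
Cage b needs sum 6, leaving r4c4 = 2.
Cage f needs product 24, leaving r2c1 = 4.
Row 2 now contains 4, so r2c4 = 1.
The 3 cells of cage f must have product 24, which forces r3c1 = 2.
1 is placed in column 4; hence r3c4 = 4.
Row 4 now contains 2, which forces r4c1 = 3.
Row 4 now contains 3, which forces r4c3 = 1.
Column 1 already has 3, which forces r1c1 = 1.
Cage d needs product 24, which forces r1c2 = 2.
The 4 cells of cage d must have product 24; hence r1c3 = 4.
Column 4 already has 4, leaving r1c4 = 3.
Row 2 now contains 1, which forces r2c2 = 3.
Cage c needs two cells with quotient 3, which forces r3c2 = 1.
Column 3 now contains 1, so r3c3 = 3.
Filled in: 1 2 4 3 / 4 3 2 1 / 2 1 3 4 / 3 4 1 2.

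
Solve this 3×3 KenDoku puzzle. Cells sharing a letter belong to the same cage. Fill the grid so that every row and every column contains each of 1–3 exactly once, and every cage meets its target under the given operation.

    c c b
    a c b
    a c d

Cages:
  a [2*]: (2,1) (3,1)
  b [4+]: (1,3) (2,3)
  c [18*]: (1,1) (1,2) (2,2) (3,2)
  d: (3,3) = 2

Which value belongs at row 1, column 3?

1

Cage c needs product 18; hence (1,1) = 3.
Row 1 now contains 3, so (1,3) = 1.
Column 3 already has 1; hence (2,3) = 3.
Cage d is given, so (3,3) = 2.
Row 1 already has 1; hence (1,2) = 2.
The two cells of cage a must have product 2; hence (2,1) = 2.
Cage c has product 18, leaving (2,2) = 1.
Row 3 now contains 2, so (3,1) = 1.
Cage c has product 18, leaving (3,2) = 3.
Filled in: 3 2 1 / 2 1 3 / 1 3 2.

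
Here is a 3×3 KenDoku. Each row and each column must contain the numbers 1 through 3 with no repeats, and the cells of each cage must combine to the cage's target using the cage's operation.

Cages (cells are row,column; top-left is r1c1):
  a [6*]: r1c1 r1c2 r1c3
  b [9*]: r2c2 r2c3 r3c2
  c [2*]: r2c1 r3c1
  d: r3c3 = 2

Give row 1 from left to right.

Cage b needs product 9, leaving r2c2 = 1.
Cage b has product 9, which forces r2c3 = 3.
Cage b has product 9, so r3c2 = 3.
Cage d is a single given cell; hence r3c3 = 2.
Cage a needs product 6; hence r1c1 = 3.
Column 2 now contains 3, leaving r1c2 = 2.
Column 3 already has 2; hence r1c3 = 1.
1 is placed in row 2, which forces r2c1 = 2.
2 is placed in row 3, so r3c1 = 1.
The full grid is 3 2 1 / 2 1 3 / 1 3 2.

3 2 1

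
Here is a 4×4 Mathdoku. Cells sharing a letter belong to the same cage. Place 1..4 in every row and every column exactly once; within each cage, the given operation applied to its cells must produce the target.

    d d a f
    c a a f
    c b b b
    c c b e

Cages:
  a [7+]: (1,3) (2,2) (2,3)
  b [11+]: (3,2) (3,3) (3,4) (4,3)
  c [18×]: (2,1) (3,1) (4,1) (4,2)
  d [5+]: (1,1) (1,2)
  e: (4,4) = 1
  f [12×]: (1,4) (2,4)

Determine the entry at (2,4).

4

Cage c has product 18; hence (4,2) = 3.
Cage e is a single given cell, leaving (4,4) = 1.
Row 4 already has 1, which forces (4,1) = 2.
Row 4 now contains 2, leaving (4,3) = 4.
The only place for 3 in row 3 is (3,1).
Column 1 already has 3, leaving (2,1) = 1.
Column 1 already has 1, so (1,1) = 4.
The two cells of cage d must have sum 5, so (1,2) = 1.
1 is placed in row 1, which forces (1,3) = 2.
Row 1 already has 4, which forces (1,4) = 3.
Column 3 now contains 2, so (2,3) = 3.
Column 4 already has 3, which forces (2,4) = 4.
Column 3 now contains 2; hence (3,3) = 1.
4 is placed in column 4; hence (3,4) = 2.
Row 2 now contains 4, which forces (2,2) = 2.
2 is placed in row 3, leaving (3,2) = 4.
Completed grid: 4 1 2 3 / 1 2 3 4 / 3 4 1 2 / 2 3 4 1.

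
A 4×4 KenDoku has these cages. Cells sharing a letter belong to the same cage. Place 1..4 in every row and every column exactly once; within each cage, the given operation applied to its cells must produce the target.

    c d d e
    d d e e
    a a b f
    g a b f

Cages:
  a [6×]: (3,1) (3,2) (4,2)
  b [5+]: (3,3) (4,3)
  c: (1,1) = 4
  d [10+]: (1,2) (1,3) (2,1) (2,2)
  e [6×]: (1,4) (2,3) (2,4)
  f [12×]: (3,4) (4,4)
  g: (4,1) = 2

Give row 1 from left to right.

4 3 2 1

Cage c is a single given cell, so (1,1) = 4.
G is a freebie, so (4,1) = 2.
Cage a needs product 6, which forces (3,2) = 2.
The 4 cells of cage d must have sum 10; hence (1,3) = 2.
2 is placed in column 2, leaving (2,2) = 4.
Cage e has product 6, leaving (2,4) = 2.
The only place for 3 in column 3 is (2,3).
Cage d has sum 10, leaving (1,2) = 3.
Cage e has product 6; hence (1,4) = 1.
3 is placed in row 2, so (2,1) = 1.
Column 1 now contains 1, so (3,1) = 3.
3 is placed in row 3, so (3,4) = 4.
3 is placed in column 2; hence (4,2) = 1.
1 is placed in row 4, leaving (4,3) = 4.
Column 4 already has 4, which forces (4,4) = 3.
Row 3 already has 4, so (3,3) = 1.
The full grid is 4 3 2 1 / 1 4 3 2 / 3 2 1 4 / 2 1 4 3.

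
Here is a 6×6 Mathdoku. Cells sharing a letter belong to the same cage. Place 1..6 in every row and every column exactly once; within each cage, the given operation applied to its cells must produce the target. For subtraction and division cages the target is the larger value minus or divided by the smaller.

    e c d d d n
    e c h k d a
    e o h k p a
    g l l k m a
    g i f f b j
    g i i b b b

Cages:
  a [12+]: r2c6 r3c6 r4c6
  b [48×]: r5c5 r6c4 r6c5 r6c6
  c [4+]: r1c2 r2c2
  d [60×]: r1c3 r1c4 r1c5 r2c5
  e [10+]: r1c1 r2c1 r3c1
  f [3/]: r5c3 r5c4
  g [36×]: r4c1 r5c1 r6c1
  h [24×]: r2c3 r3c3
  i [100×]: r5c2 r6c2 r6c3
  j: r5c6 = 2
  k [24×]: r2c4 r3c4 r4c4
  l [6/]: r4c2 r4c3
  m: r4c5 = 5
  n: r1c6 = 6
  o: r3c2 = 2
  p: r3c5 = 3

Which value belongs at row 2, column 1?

5

Cage n is a single given cell, leaving r1c6 = 6.
Cage o is a single given cell; hence r3c2 = 2.
P is a freebie, so r3c5 = 3.
Cage m is a single given cell, which forces r4c5 = 5.
The 3 cells of cage i must have product 100; hence r5c2 = 5.
Cage j is given, so r5c6 = 2.
Cage i needs product 100, which forces r6c2 = 4.
Cage i needs product 100, which forces r6c3 = 5.
Cage d needs product 60, which forces r1c4 = 5.
Cage b needs product 48, which forces r5c5 = 4.
Cage b has product 48, leaving r6c6 = 1.
The 4 cells of cage d must have product 60, so r2c5 = 6.
Column 5 now contains 6; hence r6c5 = 2.
Cage d needs product 60, leaving r1c3 = 2.
Column 5 already has 2, leaving r1c5 = 1.
Row 2 already has 6, so r2c3 = 4.
Cage h needs two cells with product 24; hence r3c3 = 6.
Cage g needs product 36, leaving r4c1 = 2.
Column 3 already has 6; hence r4c3 = 1.
1 is placed in column 3; hence r5c3 = 3.
Row 5 already has 3, leaving r5c4 = 1.
Row 6 now contains 2, so r6c4 = 6.
The 3 cells of cage e must have sum 10, leaving r1c1 = 4.
1 is placed in row 1, so r1c2 = 3.
Cage c's pair has sum 4, leaving r2c2 = 1.
Cage k has product 24; hence r2c4 = 2.
Column 4 already has 1, so r3c4 = 4.
4 is placed in row 3, leaving r3c6 = 5.
1 is placed in row 4, so r4c2 = 6.
The 3 cells of cage k must have product 24; hence r4c4 = 3.
Row 4 already has 3, which forces r4c6 = 4.
Row 5 already has 3, leaving r5c1 = 6.
6 is placed in row 6, so r6c1 = 3.
1 is placed in row 2, leaving r2c1 = 5.
5 is placed in column 6, leaving r2c6 = 3.
Row 3 now contains 5, so r3c1 = 1.
Filled in: 4 3 2 5 1 6 / 5 1 4 2 6 3 / 1 2 6 4 3 5 / 2 6 1 3 5 4 / 6 5 3 1 4 2 / 3 4 5 6 2 1.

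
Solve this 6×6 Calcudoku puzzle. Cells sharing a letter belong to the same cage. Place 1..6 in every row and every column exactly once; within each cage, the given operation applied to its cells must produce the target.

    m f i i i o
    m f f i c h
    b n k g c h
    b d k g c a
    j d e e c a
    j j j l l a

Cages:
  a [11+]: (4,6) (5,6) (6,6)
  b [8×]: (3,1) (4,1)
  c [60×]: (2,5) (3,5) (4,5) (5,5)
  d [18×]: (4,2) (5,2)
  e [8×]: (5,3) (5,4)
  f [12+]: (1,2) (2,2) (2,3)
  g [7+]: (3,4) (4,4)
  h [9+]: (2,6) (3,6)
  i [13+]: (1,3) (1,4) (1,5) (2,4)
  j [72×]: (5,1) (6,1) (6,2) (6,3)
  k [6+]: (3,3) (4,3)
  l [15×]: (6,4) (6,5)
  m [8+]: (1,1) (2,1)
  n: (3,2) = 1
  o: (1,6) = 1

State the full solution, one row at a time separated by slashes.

Cage o is given; hence (1,6) = 1.
Cage n is a single given cell, so (3,2) = 1.
The only place for 1 in row 5 is (5,5).
Row 5 needs a 5, and only (5,6) is open for it.
The only place for 1 in column 1 is (6,1).
Cage k needs two cells with sum 6, which forces (3,3) = 5.
(4,1) and (4,6) in row 4 are {2, 4}, which forces (4,3) = 1.
The only place for 1 in row 2 is (2,4).
Column 4 needs a 6, and only (1,4) is open for it.
Column 3 needs a 3, and only (2,3) is open for it.
3 is placed in row 2, so (2,6) = 6.
Cage h's pair has sum 9, leaving (3,6) = 3.
Cage m's pair has sum 8, leaving (1,1) = 3.
Row 2 now contains 6, so (2,1) = 5.
Row 2 already has 5, which forces (2,2) = 4.
Row 2 already has 5, so (2,5) = 2.
Column 1 now contains 3, which forces (5,1) = 6.
6 is placed in row 5, which forces (5,2) = 3.
Column 2 already has 4, which forces (1,2) = 5.
Cage i has sum 13; hence (1,3) = 2.
Column 5 already has 2; hence (1,5) = 4.
The 4 cells of cage c must have product 60; hence (3,5) = 6.
3 is placed in column 2, so (4,2) = 6.
The 4 cells of cage c must have product 60, so (4,5) = 5.
Column 3 now contains 2; hence (5,3) = 4.
4 is placed in row 5, so (5,4) = 2.
Column 2 already has 6, so (6,2) = 2.
Column 3 now contains 2, so (6,3) = 6.
Column 5 now contains 5, so (6,5) = 3.
2 is placed in row 6, leaving (6,6) = 4.
Column 4 already has 2, which forces (3,4) = 4.
Row 4 now contains 5, leaving (4,4) = 3.
Column 6 already has 4; hence (4,6) = 2.
3 is placed in row 6, leaving (6,4) = 5.
Row 3 already has 4, so (3,1) = 2.
2 is placed in row 4, leaving (4,1) = 4.

3 5 2 6 4 1 / 5 4 3 1 2 6 / 2 1 5 4 6 3 / 4 6 1 3 5 2 / 6 3 4 2 1 5 / 1 2 6 5 3 4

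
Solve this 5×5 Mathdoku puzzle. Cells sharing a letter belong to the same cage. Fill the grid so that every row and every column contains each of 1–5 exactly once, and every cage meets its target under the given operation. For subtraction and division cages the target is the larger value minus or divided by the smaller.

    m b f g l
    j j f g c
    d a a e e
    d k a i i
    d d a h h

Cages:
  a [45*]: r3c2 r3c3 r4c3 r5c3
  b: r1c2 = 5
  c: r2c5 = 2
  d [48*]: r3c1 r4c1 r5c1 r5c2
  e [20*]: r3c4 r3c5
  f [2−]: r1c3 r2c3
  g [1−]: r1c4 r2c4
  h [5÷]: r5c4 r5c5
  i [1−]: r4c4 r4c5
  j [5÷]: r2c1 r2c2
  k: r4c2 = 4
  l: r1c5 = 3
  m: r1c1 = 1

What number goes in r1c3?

Cage m is a single given cell, so r1c1 = 1.
Cage b is a single given cell, which forces r1c2 = 5.
L is a freebie, leaving r1c5 = 3.
1 is placed in column 1; hence r2c1 = 5.
Column 2 already has 5, so r2c2 = 1.
Cage c is given, leaving r2c5 = 2.
Cage a has product 45, so r3c2 = 3.
Cage k is given, so r4c2 = 4.
Column 2 now contains 4, so r5c2 = 2.
Cage f needs two cells with difference 2; hence r1c3 = 2.
2 is placed in row 1, so r1c4 = 4.
The two cells of cage f must have difference 2, so r2c3 = 4.
The two cells of cage g must have difference 1, so r2c4 = 3.
Column 4 already has 4; hence r3c4 = 5.
5 is placed in row 3, so r3c5 = 4.
The two cells of cage i must have difference 1; hence r4c4 = 2.
The two cells of cage i must have difference 1, leaving r4c5 = 1.
5 is placed in column 4, which forces r5c4 = 1.
Column 5 already has 1, leaving r5c5 = 5.
Row 3 now contains 4, so r3c1 = 2.
5 is placed in row 3; hence r3c3 = 1.
Row 4 now contains 2, so r4c1 = 3.
The 4 cells of cage a must have product 45, leaving r4c3 = 5.
Cage d has product 48, leaving r5c1 = 4.
5 is placed in row 5, so r5c3 = 3.
Completed grid: 1 5 2 4 3 / 5 1 4 3 2 / 2 3 1 5 4 / 3 4 5 2 1 / 4 2 3 1 5.

2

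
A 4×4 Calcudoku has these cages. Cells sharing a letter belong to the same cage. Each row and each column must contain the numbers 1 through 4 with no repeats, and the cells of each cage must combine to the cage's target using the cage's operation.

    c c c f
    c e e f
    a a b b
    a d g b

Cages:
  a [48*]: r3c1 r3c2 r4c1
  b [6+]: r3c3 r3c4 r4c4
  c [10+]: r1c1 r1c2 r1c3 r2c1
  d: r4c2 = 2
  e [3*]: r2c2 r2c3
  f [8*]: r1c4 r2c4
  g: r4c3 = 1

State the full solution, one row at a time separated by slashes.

The 3 cells of cage a must have product 48, so r3c1 = 3.
The 3 cells of cage a must have product 48; hence r3c2 = 4.
Cage a has product 48, which forces r4c1 = 4.
Cage d is given, so r4c2 = 2.
Cage g is a single given cell; hence r4c3 = 1.
1 is placed in row 4, so r4c4 = 3.
Cage c needs sum 10, leaving r1c2 = 3.
The 4 cells of cage c must have sum 10, leaving r1c3 = 4.
Row 1 now contains 4; hence r1c4 = 2.
Cage e needs two cells with product 3, so r2c2 = 1.
1 is placed in column 3, so r2c3 = 3.
Column 4 now contains 2, which forces r2c4 = 4.
1 is placed in column 3, leaving r3c3 = 2.
The 3 cells of cage b must have sum 6; hence r3c4 = 1.
Row 1 now contains 2; hence r1c1 = 1.
Row 2 now contains 1; hence r2c1 = 2.

1 3 4 2 / 2 1 3 4 / 3 4 2 1 / 4 2 1 3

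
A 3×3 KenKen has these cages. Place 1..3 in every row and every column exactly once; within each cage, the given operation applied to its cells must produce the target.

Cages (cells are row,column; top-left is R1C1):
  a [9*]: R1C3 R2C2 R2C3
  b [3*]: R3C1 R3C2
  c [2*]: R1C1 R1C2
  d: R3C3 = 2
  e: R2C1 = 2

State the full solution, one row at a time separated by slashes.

1 2 3 / 2 3 1 / 3 1 2

The 3 cells of cage a must have product 9; hence R1C3 = 3.
Cage e is a single given cell, so R2C1 = 2.
Cage a needs product 9, leaving R2C2 = 3.
The 3 cells of cage a must have product 9, which forces R2C3 = 1.
Column 2 already has 3, so R3C2 = 1.
D is a freebie; hence R3C3 = 2.
Column 1 already has 2, which forces R1C1 = 1.
1 is placed in column 2, leaving R1C2 = 2.
Row 3 already has 1; hence R3C1 = 3.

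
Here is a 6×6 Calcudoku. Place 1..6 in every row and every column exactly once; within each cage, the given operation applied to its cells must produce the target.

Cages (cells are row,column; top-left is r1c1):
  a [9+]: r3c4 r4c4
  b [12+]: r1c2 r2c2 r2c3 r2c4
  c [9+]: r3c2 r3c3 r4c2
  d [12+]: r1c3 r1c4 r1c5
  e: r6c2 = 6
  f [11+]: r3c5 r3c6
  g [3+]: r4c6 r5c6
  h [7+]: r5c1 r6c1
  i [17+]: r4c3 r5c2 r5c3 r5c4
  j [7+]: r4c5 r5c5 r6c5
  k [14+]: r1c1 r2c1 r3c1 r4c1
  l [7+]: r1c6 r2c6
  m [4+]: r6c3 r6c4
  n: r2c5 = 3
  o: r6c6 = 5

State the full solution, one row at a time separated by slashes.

Cage n is given, so r2c5 = 3.
Cage e is a single given cell; hence r6c2 = 6.
Cage o is a single given cell, so r6c6 = 5.
Cage f's pair has sum 11, so r3c5 = 5.
Column 6 already has 5, which forces r3c6 = 6.
The two cells of cage l must have sum 7; hence r1c6 = 3.
The two cells of cage l must have sum 7; hence r2c6 = 4.
Cage b needs sum 12; hence r1c2 = 4.
In row 1, 2 can only go at r1c1, so r1c1 = 2.
The only place for 6 in row 2 is r2c1.
Cage k has sum 14, so r3c1 = 1.
Cage k has sum 14, so r4c1 = 5.
5 is placed in row 4, leaving r4c4 = 6.
Cage c needs sum 9; hence r3c3 = 4.
Cage a needs two cells with sum 9, which forces r3c4 = 3.
The 4 cells of cage i must have sum 17; hence r5c3 = 6.
Column 4 now contains 3, which forces r6c4 = 1.
The 3 cells of cage d must have sum 12, which forces r1c3 = 1.
Column 4 already has 1, which forces r1c4 = 5.
The 3 cells of cage d must have sum 12; hence r1c5 = 6.
Column 4 already has 5, which forces r2c4 = 2.
Row 3 already has 3, which forces r3c2 = 2.
The 3 cells of cage c must have sum 9, which forces r4c2 = 3.
Row 4 now contains 3; hence r4c3 = 2.
Row 4 already has 2, which forces r4c6 = 1.
Column 2 now contains 3, leaving r5c2 = 5.
Column 4 already has 5, leaving r5c4 = 4.
1 is placed in column 6; hence r5c6 = 2.
Row 6 already has 1, leaving r6c3 = 3.
Column 2 now contains 5, so r2c2 = 1.
Row 2 already has 2, leaving r2c3 = 5.
Row 4 now contains 1, so r4c5 = 4.
Row 5 now contains 4, leaving r5c1 = 3.
Row 5 now contains 2; hence r5c5 = 1.
Row 6 already has 3; hence r6c1 = 4.
The 3 cells of cage j must have sum 7, leaving r6c5 = 2.

2 4 1 5 6 3 / 6 1 5 2 3 4 / 1 2 4 3 5 6 / 5 3 2 6 4 1 / 3 5 6 4 1 2 / 4 6 3 1 2 5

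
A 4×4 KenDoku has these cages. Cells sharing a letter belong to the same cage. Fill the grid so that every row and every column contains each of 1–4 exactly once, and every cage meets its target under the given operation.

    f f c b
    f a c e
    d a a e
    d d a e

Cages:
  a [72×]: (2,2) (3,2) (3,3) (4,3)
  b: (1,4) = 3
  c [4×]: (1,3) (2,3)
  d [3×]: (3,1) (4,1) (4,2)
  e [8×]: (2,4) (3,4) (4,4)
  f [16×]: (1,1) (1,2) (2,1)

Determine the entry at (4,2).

1

B is a freebie, which forces (1,4) = 3.
The 3 cells of cage d must have product 3, so (3,1) = 1.
Cage d needs product 3, which forces (4,1) = 3.
Cage d needs product 3, which forces (4,2) = 1.
Column 1 already has 1; hence (1,1) = 4.
The 3 cells of cage f must have product 16, so (1,2) = 2.
Row 1 already has 4, which forces (1,3) = 1.
Cage f needs product 16, leaving (2,1) = 2.
Cage a needs product 72, which forces (2,2) = 3.
Column 3 already has 1; hence (2,3) = 4.
Cage e has product 8; hence (2,4) = 1.
Column 2 already has 2, leaving (3,2) = 4.
Cage a needs product 72, so (3,3) = 3.
Row 3 already has 4, leaving (3,4) = 2.
Column 3 already has 4; hence (4,3) = 2.
Column 4 now contains 2, so (4,4) = 4.
The full grid is 4 2 1 3 / 2 3 4 1 / 1 4 3 2 / 3 1 2 4.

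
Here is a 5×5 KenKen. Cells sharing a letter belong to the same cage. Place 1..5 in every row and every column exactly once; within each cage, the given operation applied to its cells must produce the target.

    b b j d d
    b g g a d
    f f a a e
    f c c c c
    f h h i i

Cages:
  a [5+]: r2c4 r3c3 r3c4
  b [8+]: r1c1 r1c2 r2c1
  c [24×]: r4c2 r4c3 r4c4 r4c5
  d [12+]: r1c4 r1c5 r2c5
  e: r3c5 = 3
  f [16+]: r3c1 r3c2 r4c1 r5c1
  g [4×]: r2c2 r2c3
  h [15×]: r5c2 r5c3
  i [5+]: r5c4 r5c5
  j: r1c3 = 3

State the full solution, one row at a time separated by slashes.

Cage j is given, which forces r1c3 = 3.
E is a freebie, leaving r3c5 = 3.
3 is placed in column 3; hence r5c3 = 5.
Cage d has sum 12; hence r1c4 = 5.
Cage d needs sum 12, so r1c5 = 2.
The 3 cells of cage a must have sum 5, which forces r2c4 = 2.
The 3 cells of cage d must have sum 12, so r2c5 = 5.
The 3 cells of cage a must have sum 5, leaving r3c3 = 2.
Row 3 now contains 3, leaving r3c4 = 1.
Row 5 already has 5, so r5c2 = 3.
Row 5 already has 3, so r5c4 = 4.
Row 5 already has 4, which forces r5c5 = 1.
The 3 cells of cage b must have sum 8; hence r2c1 = 3.
The 4 cells of cage f must have sum 16, leaving r3c1 = 4.
Cage f needs sum 16, which forces r3c2 = 5.
The 4 cells of cage f must have sum 16; hence r4c1 = 5.
Cage c has product 24, leaving r4c2 = 2.
Cage c has product 24, so r4c3 = 1.
4 is placed in column 4; hence r4c4 = 3.
Column 5 already has 1, which forces r4c5 = 4.
Row 5 already has 4; hence r5c1 = 2.
4 is placed in column 1, which forces r1c1 = 1.
Cage b needs sum 8, so r1c2 = 4.
Cage g's pair has product 4; hence r2c2 = 1.
1 is placed in column 3, which forces r2c3 = 4.

1 4 3 5 2 / 3 1 4 2 5 / 4 5 2 1 3 / 5 2 1 3 4 / 2 3 5 4 1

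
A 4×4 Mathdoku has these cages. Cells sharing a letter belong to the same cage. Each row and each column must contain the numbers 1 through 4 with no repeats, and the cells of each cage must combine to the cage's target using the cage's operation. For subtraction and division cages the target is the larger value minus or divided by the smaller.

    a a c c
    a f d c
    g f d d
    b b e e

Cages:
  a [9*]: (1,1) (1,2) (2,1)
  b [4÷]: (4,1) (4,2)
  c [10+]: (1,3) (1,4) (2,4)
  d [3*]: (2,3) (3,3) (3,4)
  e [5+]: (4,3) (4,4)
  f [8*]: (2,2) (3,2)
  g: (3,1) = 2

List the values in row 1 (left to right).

Cage a has product 9, so (1,1) = 1.
Cage a has product 9, which forces (1,2) = 3.
Row 1 now contains 3, leaving (1,3) = 4.
Row 1 now contains 4; hence (1,4) = 2.
Cage a needs product 9, leaving (2,1) = 3.
Cage d has product 3; hence (2,3) = 1.
Row 2 now contains 3, which forces (2,4) = 4.
G is a freebie, which forces (3,1) = 2.
Row 3 already has 2; hence (3,2) = 4.
The 3 cells of cage d must have product 3, leaving (3,3) = 3.
Cage d needs product 3, which forces (3,4) = 1.
Column 1 now contains 1, so (4,1) = 4.
4 is placed in column 2, leaving (4,2) = 1.
3 is placed in column 3, so (4,3) = 2.
1 is placed in column 4, leaving (4,4) = 3.
Row 2 already has 4, leaving (2,2) = 2.
Filled in: 1 3 4 2 / 3 2 1 4 / 2 4 3 1 / 4 1 2 3.

1 3 4 2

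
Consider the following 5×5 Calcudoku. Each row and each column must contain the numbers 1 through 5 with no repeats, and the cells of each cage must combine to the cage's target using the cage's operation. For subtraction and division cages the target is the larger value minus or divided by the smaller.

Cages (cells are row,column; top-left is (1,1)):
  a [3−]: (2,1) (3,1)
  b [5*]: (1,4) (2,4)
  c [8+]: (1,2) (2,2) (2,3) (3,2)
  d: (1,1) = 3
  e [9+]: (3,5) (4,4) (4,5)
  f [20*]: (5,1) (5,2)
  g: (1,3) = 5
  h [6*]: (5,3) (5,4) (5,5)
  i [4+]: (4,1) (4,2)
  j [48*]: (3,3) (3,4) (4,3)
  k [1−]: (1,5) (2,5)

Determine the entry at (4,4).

2

Cage d is a single given cell, which forces (1,1) = 3.
Cage g is given, so (1,3) = 5.
Row 1 now contains 5, so (1,4) = 1.
1 is placed in column 4, which forces (2,4) = 5.
The 3 cells of cage j must have product 48, leaving (3,3) = 3.
Cage j needs product 48, which forces (3,4) = 4.
Column 1 now contains 3; hence (4,1) = 1.
Row 4 already has 1, so (4,2) = 3.
The 3 cells of cage j must have product 48, so (4,3) = 4.
Row 4 already has 3, so (4,4) = 2.
Row 4 now contains 2, which forces (4,5) = 5.
2 is placed in column 4, which forces (5,4) = 3.
Cage a's pair has difference 3, so (2,1) = 2.
2 is placed in row 2, so (2,2) = 4.
The 4 cells of cage c must have sum 8, which forces (2,3) = 1.
Row 2 now contains 1, leaving (2,5) = 3.
The two cells of cage a must have difference 3; hence (3,1) = 5.
Cage c needs sum 8, so (3,2) = 1.
Cage e has sum 9, leaving (3,5) = 2.
5 is placed in column 1; hence (5,1) = 4.
Column 2 now contains 4, which forces (5,2) = 5.
Column 3 already has 1, so (5,3) = 2.
2 is placed in column 5; hence (5,5) = 1.
Column 2 now contains 4; hence (1,2) = 2.
2 is placed in column 5, so (1,5) = 4.
Filled in: 3 2 5 1 4 / 2 4 1 5 3 / 5 1 3 4 2 / 1 3 4 2 5 / 4 5 2 3 1.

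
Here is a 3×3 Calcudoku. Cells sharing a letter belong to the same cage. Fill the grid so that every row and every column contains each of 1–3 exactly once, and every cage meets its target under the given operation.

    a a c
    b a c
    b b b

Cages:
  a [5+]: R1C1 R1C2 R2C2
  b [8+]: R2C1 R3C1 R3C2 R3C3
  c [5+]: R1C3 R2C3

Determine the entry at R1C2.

Cage b needs sum 8, which forces R2C1 = 2.
2 is placed in row 2; hence R2C2 = 1.
2 is placed in row 2, so R2C3 = 3.
Column 1 now contains 2, so R1C1 = 1.
Column 2 already has 1, leaving R1C2 = 3.
Column 3 now contains 3, leaving R1C3 = 2.
Column 1 already has 1, so R3C1 = 3.
Column 2 already has 3, leaving R3C2 = 2.
Column 3 already has 2, leaving R3C3 = 1.
Completed grid: 1 3 2 / 2 1 3 / 3 2 1.

3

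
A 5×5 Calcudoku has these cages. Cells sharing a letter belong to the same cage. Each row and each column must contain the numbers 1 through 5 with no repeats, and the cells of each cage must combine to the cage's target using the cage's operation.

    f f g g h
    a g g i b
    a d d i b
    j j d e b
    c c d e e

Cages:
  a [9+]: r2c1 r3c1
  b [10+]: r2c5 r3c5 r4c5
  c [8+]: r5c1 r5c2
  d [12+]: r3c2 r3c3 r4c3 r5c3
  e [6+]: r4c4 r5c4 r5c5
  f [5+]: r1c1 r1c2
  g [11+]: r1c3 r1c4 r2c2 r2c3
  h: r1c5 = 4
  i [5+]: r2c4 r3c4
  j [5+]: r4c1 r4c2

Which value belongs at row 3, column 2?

H is a freebie, so r1c5 = 4.
In column 1, 1 can only go at r4c1, so r4c1 = 1.
The two cells of cage j must have sum 5, leaving r4c2 = 4.
The only place for 4 in row 5 is r5c3.
The only place for 2 in column 1 is r1c1.
Row 1 already has 2, so r1c2 = 3.
3 is placed in column 2, leaving r5c2 = 5.
The 4 cells of cage g must have sum 11; hence r2c2 = 2.
Cage g has sum 11, leaving r2c3 = 3.
Row 2 already has 3, so r2c5 = 5.
Column 2 already has 2, which forces r3c2 = 1.
Row 5 now contains 5, so r5c1 = 3.
Row 2 already has 5, leaving r2c1 = 4.
Cage i needs two cells with sum 5, which forces r2c4 = 1.
Cage a needs two cells with sum 9; hence r3c1 = 5.
5 is placed in row 3, which forces r3c3 = 2.
Cage i's pair has sum 5, which forces r3c4 = 4.
Row 3 already has 2, leaving r3c5 = 3.
Column 3 now contains 2, so r4c3 = 5.
Cage e needs sum 6, so r4c4 = 3.
3 is placed in column 5, leaving r4c5 = 2.
Column 4 already has 1, leaving r5c4 = 2.
2 is placed in column 5, which forces r5c5 = 1.
Column 3 already has 5; hence r1c3 = 1.
Column 4 already has 1, so r1c4 = 5.
The full grid is 2 3 1 5 4 / 4 2 3 1 5 / 5 1 2 4 3 / 1 4 5 3 2 / 3 5 4 2 1.

1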